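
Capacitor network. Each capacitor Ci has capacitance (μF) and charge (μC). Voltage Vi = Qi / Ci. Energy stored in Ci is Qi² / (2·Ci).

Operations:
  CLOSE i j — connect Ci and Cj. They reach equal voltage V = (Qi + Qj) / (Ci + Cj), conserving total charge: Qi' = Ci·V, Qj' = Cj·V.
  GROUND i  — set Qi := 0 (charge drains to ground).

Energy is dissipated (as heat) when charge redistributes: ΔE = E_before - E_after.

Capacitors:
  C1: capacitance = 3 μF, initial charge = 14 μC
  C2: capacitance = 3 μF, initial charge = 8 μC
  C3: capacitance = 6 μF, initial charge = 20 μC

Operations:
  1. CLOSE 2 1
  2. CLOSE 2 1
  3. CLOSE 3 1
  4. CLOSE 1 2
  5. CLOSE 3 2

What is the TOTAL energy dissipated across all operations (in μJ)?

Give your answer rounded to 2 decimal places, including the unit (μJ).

Answer: 3.16 μJ

Derivation:
Initial: C1(3μF, Q=14μC, V=4.67V), C2(3μF, Q=8μC, V=2.67V), C3(6μF, Q=20μC, V=3.33V)
Op 1: CLOSE 2-1: Q_total=22.00, C_total=6.00, V=3.67; Q2=11.00, Q1=11.00; dissipated=3.000
Op 2: CLOSE 2-1: Q_total=22.00, C_total=6.00, V=3.67; Q2=11.00, Q1=11.00; dissipated=0.000
Op 3: CLOSE 3-1: Q_total=31.00, C_total=9.00, V=3.44; Q3=20.67, Q1=10.33; dissipated=0.111
Op 4: CLOSE 1-2: Q_total=21.33, C_total=6.00, V=3.56; Q1=10.67, Q2=10.67; dissipated=0.037
Op 5: CLOSE 3-2: Q_total=31.33, C_total=9.00, V=3.48; Q3=20.89, Q2=10.44; dissipated=0.012
Total dissipated: 3.160 μJ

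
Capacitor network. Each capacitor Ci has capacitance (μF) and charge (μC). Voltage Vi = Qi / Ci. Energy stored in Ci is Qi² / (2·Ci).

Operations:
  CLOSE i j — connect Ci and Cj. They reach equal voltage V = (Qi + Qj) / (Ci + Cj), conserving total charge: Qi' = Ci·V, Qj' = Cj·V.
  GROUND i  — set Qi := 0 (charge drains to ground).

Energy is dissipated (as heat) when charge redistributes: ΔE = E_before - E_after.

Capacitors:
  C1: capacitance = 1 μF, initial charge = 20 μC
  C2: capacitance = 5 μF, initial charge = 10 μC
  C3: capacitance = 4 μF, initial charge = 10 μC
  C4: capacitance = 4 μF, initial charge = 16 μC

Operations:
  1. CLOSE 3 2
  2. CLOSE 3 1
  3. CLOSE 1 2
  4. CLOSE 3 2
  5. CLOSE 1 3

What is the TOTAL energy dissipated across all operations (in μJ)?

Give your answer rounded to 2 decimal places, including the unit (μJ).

Answer: 142.41 μJ

Derivation:
Initial: C1(1μF, Q=20μC, V=20.00V), C2(5μF, Q=10μC, V=2.00V), C3(4μF, Q=10μC, V=2.50V), C4(4μF, Q=16μC, V=4.00V)
Op 1: CLOSE 3-2: Q_total=20.00, C_total=9.00, V=2.22; Q3=8.89, Q2=11.11; dissipated=0.278
Op 2: CLOSE 3-1: Q_total=28.89, C_total=5.00, V=5.78; Q3=23.11, Q1=5.78; dissipated=126.420
Op 3: CLOSE 1-2: Q_total=16.89, C_total=6.00, V=2.81; Q1=2.81, Q2=14.07; dissipated=5.267
Op 4: CLOSE 3-2: Q_total=37.19, C_total=9.00, V=4.13; Q3=16.53, Q2=20.66; dissipated=9.755
Op 5: CLOSE 1-3: Q_total=19.34, C_total=5.00, V=3.87; Q1=3.87, Q3=15.47; dissipated=0.694
Total dissipated: 142.413 μJ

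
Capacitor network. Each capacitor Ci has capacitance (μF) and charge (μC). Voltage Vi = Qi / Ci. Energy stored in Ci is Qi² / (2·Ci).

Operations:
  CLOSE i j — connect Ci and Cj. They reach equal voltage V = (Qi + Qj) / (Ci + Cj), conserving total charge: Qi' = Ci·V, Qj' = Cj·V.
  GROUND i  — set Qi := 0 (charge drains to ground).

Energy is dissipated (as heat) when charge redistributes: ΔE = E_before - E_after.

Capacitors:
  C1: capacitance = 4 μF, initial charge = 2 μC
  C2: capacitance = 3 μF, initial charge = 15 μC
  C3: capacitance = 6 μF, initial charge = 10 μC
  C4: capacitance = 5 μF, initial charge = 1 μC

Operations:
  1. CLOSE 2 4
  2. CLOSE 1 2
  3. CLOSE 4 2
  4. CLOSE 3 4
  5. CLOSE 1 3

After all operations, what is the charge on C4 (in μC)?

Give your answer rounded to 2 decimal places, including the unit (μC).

Initial: C1(4μF, Q=2μC, V=0.50V), C2(3μF, Q=15μC, V=5.00V), C3(6μF, Q=10μC, V=1.67V), C4(5μF, Q=1μC, V=0.20V)
Op 1: CLOSE 2-4: Q_total=16.00, C_total=8.00, V=2.00; Q2=6.00, Q4=10.00; dissipated=21.600
Op 2: CLOSE 1-2: Q_total=8.00, C_total=7.00, V=1.14; Q1=4.57, Q2=3.43; dissipated=1.929
Op 3: CLOSE 4-2: Q_total=13.43, C_total=8.00, V=1.68; Q4=8.39, Q2=5.04; dissipated=0.689
Op 4: CLOSE 3-4: Q_total=18.39, C_total=11.00, V=1.67; Q3=10.03, Q4=8.36; dissipated=0.000
Op 5: CLOSE 1-3: Q_total=14.60, C_total=10.00, V=1.46; Q1=5.84, Q3=8.76; dissipated=0.336
Final charges: Q1=5.84, Q2=5.04, Q3=8.76, Q4=8.36

Answer: 8.36 μC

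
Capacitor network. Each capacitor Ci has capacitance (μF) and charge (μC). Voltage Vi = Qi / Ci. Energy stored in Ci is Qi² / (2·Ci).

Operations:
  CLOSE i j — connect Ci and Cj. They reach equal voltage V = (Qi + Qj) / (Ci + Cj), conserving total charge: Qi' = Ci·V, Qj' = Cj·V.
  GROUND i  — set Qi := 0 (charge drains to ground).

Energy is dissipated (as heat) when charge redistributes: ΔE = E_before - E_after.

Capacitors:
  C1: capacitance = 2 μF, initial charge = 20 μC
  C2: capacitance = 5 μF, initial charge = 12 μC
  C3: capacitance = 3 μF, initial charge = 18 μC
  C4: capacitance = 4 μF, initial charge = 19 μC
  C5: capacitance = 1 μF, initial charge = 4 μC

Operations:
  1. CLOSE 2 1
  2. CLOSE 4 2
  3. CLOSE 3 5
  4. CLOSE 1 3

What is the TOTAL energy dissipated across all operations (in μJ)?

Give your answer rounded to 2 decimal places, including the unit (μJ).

Answer: 43.31 μJ

Derivation:
Initial: C1(2μF, Q=20μC, V=10.00V), C2(5μF, Q=12μC, V=2.40V), C3(3μF, Q=18μC, V=6.00V), C4(4μF, Q=19μC, V=4.75V), C5(1μF, Q=4μC, V=4.00V)
Op 1: CLOSE 2-1: Q_total=32.00, C_total=7.00, V=4.57; Q2=22.86, Q1=9.14; dissipated=41.257
Op 2: CLOSE 4-2: Q_total=41.86, C_total=9.00, V=4.65; Q4=18.60, Q2=23.25; dissipated=0.035
Op 3: CLOSE 3-5: Q_total=22.00, C_total=4.00, V=5.50; Q3=16.50, Q5=5.50; dissipated=1.500
Op 4: CLOSE 1-3: Q_total=25.64, C_total=5.00, V=5.13; Q1=10.26, Q3=15.39; dissipated=0.517
Total dissipated: 43.310 μJ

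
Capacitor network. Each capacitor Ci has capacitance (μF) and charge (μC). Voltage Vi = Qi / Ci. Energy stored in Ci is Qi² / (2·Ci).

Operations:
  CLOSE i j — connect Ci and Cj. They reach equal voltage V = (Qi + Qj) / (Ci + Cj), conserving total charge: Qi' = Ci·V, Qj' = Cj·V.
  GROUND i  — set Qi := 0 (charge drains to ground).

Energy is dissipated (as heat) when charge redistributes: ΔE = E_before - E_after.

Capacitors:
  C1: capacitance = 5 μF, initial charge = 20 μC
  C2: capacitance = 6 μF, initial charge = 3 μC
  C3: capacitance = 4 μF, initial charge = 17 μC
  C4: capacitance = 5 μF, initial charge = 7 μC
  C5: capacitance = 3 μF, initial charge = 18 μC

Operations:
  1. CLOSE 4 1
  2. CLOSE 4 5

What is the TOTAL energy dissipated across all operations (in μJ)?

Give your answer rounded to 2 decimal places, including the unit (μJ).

Initial: C1(5μF, Q=20μC, V=4.00V), C2(6μF, Q=3μC, V=0.50V), C3(4μF, Q=17μC, V=4.25V), C4(5μF, Q=7μC, V=1.40V), C5(3μF, Q=18μC, V=6.00V)
Op 1: CLOSE 4-1: Q_total=27.00, C_total=10.00, V=2.70; Q4=13.50, Q1=13.50; dissipated=8.450
Op 2: CLOSE 4-5: Q_total=31.50, C_total=8.00, V=3.94; Q4=19.69, Q5=11.81; dissipated=10.209
Total dissipated: 18.659 μJ

Answer: 18.66 μJ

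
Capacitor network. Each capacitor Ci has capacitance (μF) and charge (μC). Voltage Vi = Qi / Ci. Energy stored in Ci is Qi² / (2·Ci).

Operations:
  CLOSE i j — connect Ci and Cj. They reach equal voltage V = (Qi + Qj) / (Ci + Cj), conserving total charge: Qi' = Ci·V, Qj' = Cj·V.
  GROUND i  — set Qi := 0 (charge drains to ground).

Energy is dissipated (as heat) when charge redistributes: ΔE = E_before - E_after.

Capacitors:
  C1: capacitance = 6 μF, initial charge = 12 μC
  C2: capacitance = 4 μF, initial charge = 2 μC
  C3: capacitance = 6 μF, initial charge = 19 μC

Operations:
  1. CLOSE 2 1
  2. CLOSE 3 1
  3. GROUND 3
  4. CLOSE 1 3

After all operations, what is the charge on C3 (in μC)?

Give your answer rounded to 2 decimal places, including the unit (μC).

Answer: 6.85 μC

Derivation:
Initial: C1(6μF, Q=12μC, V=2.00V), C2(4μF, Q=2μC, V=0.50V), C3(6μF, Q=19μC, V=3.17V)
Op 1: CLOSE 2-1: Q_total=14.00, C_total=10.00, V=1.40; Q2=5.60, Q1=8.40; dissipated=2.700
Op 2: CLOSE 3-1: Q_total=27.40, C_total=12.00, V=2.28; Q3=13.70, Q1=13.70; dissipated=4.682
Op 3: GROUND 3: Q3=0; energy lost=15.641
Op 4: CLOSE 1-3: Q_total=13.70, C_total=12.00, V=1.14; Q1=6.85, Q3=6.85; dissipated=7.820
Final charges: Q1=6.85, Q2=5.60, Q3=6.85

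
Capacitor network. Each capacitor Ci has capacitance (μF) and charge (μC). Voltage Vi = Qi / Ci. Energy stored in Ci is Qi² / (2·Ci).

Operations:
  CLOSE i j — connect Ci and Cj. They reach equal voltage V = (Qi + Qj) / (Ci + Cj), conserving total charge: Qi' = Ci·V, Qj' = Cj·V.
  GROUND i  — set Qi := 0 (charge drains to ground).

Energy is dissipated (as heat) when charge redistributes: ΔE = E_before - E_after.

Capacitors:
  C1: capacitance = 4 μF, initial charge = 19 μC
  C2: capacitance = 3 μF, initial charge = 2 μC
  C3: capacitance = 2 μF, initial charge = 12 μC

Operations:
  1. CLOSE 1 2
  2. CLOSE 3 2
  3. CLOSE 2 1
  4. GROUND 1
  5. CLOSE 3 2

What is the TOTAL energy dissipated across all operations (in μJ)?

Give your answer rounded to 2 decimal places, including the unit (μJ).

Initial: C1(4μF, Q=19μC, V=4.75V), C2(3μF, Q=2μC, V=0.67V), C3(2μF, Q=12μC, V=6.00V)
Op 1: CLOSE 1-2: Q_total=21.00, C_total=7.00, V=3.00; Q1=12.00, Q2=9.00; dissipated=14.292
Op 2: CLOSE 3-2: Q_total=21.00, C_total=5.00, V=4.20; Q3=8.40, Q2=12.60; dissipated=5.400
Op 3: CLOSE 2-1: Q_total=24.60, C_total=7.00, V=3.51; Q2=10.54, Q1=14.06; dissipated=1.234
Op 4: GROUND 1: Q1=0; energy lost=24.700
Op 5: CLOSE 3-2: Q_total=18.94, C_total=5.00, V=3.79; Q3=7.58, Q2=11.37; dissipated=0.282
Total dissipated: 45.908 μJ

Answer: 45.91 μJ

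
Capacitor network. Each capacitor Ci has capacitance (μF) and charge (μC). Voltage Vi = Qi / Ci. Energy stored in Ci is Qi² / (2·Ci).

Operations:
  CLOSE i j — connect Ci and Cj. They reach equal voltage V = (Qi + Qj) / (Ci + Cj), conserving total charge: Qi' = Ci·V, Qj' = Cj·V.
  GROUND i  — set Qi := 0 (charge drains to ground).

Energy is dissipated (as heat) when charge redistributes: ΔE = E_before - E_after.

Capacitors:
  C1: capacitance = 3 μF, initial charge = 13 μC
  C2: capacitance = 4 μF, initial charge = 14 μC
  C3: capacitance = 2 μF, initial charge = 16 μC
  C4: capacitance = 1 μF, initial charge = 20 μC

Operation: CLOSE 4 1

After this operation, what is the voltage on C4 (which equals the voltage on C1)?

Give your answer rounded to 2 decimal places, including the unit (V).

Answer: 8.25 V

Derivation:
Initial: C1(3μF, Q=13μC, V=4.33V), C2(4μF, Q=14μC, V=3.50V), C3(2μF, Q=16μC, V=8.00V), C4(1μF, Q=20μC, V=20.00V)
Op 1: CLOSE 4-1: Q_total=33.00, C_total=4.00, V=8.25; Q4=8.25, Q1=24.75; dissipated=92.042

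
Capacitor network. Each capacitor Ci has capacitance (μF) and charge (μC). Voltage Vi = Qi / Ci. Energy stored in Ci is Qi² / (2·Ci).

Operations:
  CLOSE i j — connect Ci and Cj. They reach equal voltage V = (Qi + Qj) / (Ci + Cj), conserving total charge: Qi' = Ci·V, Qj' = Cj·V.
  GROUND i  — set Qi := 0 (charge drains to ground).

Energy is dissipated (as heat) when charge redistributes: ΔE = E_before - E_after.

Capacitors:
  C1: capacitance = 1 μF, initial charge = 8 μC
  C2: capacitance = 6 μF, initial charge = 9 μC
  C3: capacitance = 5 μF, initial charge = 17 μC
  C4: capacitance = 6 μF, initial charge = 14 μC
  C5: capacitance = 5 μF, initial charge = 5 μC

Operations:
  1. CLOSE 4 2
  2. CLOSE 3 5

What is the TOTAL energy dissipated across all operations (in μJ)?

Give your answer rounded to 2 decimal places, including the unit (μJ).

Answer: 8.24 μJ

Derivation:
Initial: C1(1μF, Q=8μC, V=8.00V), C2(6μF, Q=9μC, V=1.50V), C3(5μF, Q=17μC, V=3.40V), C4(6μF, Q=14μC, V=2.33V), C5(5μF, Q=5μC, V=1.00V)
Op 1: CLOSE 4-2: Q_total=23.00, C_total=12.00, V=1.92; Q4=11.50, Q2=11.50; dissipated=1.042
Op 2: CLOSE 3-5: Q_total=22.00, C_total=10.00, V=2.20; Q3=11.00, Q5=11.00; dissipated=7.200
Total dissipated: 8.242 μJ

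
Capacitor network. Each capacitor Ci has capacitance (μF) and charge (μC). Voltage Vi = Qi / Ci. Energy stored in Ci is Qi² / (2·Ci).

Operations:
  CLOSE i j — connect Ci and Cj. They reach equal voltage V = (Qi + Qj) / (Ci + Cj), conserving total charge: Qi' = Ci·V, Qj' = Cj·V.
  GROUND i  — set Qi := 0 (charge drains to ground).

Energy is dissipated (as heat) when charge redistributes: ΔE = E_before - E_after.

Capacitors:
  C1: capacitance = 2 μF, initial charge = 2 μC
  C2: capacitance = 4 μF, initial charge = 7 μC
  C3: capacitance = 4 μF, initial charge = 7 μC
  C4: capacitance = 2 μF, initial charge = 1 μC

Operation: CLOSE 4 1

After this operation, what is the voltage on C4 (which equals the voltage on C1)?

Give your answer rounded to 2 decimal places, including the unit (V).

Initial: C1(2μF, Q=2μC, V=1.00V), C2(4μF, Q=7μC, V=1.75V), C3(4μF, Q=7μC, V=1.75V), C4(2μF, Q=1μC, V=0.50V)
Op 1: CLOSE 4-1: Q_total=3.00, C_total=4.00, V=0.75; Q4=1.50, Q1=1.50; dissipated=0.125

Answer: 0.75 V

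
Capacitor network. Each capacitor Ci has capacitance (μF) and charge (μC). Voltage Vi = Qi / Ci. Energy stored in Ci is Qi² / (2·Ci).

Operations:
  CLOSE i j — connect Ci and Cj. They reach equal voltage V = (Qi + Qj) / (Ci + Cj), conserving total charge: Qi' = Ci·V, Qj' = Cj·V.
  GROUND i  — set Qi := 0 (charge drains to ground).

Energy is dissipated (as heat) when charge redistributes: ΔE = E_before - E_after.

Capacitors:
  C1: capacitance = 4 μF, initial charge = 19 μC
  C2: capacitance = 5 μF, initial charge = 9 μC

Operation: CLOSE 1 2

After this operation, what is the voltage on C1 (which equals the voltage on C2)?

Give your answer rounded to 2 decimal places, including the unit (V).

Initial: C1(4μF, Q=19μC, V=4.75V), C2(5μF, Q=9μC, V=1.80V)
Op 1: CLOSE 1-2: Q_total=28.00, C_total=9.00, V=3.11; Q1=12.44, Q2=15.56; dissipated=9.669

Answer: 3.11 V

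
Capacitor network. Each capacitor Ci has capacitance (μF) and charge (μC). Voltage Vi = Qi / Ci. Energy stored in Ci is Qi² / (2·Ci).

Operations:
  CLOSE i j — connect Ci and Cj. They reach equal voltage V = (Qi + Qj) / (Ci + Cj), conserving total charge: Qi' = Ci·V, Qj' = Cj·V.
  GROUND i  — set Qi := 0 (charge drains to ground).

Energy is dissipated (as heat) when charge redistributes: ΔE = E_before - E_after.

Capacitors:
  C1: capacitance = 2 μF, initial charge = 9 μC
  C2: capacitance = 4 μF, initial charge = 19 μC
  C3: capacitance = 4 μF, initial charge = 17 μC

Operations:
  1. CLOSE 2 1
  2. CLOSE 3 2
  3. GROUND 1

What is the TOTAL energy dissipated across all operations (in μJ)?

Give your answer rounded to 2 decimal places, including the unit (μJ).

Answer: 21.99 μJ

Derivation:
Initial: C1(2μF, Q=9μC, V=4.50V), C2(4μF, Q=19μC, V=4.75V), C3(4μF, Q=17μC, V=4.25V)
Op 1: CLOSE 2-1: Q_total=28.00, C_total=6.00, V=4.67; Q2=18.67, Q1=9.33; dissipated=0.042
Op 2: CLOSE 3-2: Q_total=35.67, C_total=8.00, V=4.46; Q3=17.83, Q2=17.83; dissipated=0.174
Op 3: GROUND 1: Q1=0; energy lost=21.778
Total dissipated: 21.993 μJ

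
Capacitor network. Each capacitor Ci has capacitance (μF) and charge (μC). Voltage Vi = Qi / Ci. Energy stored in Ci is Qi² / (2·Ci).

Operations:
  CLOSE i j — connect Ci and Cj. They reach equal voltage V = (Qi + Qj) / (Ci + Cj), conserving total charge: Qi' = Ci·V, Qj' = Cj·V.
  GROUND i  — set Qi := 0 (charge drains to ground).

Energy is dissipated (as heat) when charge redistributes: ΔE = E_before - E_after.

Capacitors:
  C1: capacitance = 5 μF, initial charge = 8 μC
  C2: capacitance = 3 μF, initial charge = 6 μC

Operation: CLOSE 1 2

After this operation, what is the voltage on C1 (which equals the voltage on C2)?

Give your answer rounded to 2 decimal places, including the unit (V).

Initial: C1(5μF, Q=8μC, V=1.60V), C2(3μF, Q=6μC, V=2.00V)
Op 1: CLOSE 1-2: Q_total=14.00, C_total=8.00, V=1.75; Q1=8.75, Q2=5.25; dissipated=0.150

Answer: 1.75 V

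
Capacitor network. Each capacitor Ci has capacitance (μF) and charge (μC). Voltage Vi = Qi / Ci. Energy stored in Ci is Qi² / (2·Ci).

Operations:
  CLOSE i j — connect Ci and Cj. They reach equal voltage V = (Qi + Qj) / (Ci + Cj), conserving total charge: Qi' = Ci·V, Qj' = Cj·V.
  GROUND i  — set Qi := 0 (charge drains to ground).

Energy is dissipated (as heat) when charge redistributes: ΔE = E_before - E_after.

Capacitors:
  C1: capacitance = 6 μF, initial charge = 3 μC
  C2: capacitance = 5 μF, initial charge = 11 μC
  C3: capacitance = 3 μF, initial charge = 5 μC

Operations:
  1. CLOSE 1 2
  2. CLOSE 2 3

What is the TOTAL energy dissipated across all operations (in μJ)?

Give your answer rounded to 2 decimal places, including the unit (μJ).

Initial: C1(6μF, Q=3μC, V=0.50V), C2(5μF, Q=11μC, V=2.20V), C3(3μF, Q=5μC, V=1.67V)
Op 1: CLOSE 1-2: Q_total=14.00, C_total=11.00, V=1.27; Q1=7.64, Q2=6.36; dissipated=3.941
Op 2: CLOSE 2-3: Q_total=11.36, C_total=8.00, V=1.42; Q2=7.10, Q3=4.26; dissipated=0.145
Total dissipated: 4.086 μJ

Answer: 4.09 μJ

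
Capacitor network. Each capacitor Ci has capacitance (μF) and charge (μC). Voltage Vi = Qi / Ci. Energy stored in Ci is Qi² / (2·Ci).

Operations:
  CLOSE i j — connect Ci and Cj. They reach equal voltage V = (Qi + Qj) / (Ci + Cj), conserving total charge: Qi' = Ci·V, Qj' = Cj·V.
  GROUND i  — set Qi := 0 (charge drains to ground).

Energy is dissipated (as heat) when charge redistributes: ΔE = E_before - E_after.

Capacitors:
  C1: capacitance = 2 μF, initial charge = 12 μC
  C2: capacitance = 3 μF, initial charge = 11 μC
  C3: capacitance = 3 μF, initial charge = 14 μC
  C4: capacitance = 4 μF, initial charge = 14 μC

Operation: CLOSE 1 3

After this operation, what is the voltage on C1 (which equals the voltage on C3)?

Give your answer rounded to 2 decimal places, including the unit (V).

Initial: C1(2μF, Q=12μC, V=6.00V), C2(3μF, Q=11μC, V=3.67V), C3(3μF, Q=14μC, V=4.67V), C4(4μF, Q=14μC, V=3.50V)
Op 1: CLOSE 1-3: Q_total=26.00, C_total=5.00, V=5.20; Q1=10.40, Q3=15.60; dissipated=1.067

Answer: 5.20 V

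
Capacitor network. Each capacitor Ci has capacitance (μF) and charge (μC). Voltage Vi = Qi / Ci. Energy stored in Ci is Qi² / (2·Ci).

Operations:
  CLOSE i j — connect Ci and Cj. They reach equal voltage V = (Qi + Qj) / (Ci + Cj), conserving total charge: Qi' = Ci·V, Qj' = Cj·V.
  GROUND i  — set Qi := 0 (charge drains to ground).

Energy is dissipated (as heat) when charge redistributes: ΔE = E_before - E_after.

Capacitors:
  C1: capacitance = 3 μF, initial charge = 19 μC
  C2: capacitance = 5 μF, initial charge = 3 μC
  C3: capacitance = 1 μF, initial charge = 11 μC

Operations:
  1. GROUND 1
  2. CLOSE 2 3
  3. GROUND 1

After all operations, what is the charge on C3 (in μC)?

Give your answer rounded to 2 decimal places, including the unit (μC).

Answer: 2.33 μC

Derivation:
Initial: C1(3μF, Q=19μC, V=6.33V), C2(5μF, Q=3μC, V=0.60V), C3(1μF, Q=11μC, V=11.00V)
Op 1: GROUND 1: Q1=0; energy lost=60.167
Op 2: CLOSE 2-3: Q_total=14.00, C_total=6.00, V=2.33; Q2=11.67, Q3=2.33; dissipated=45.067
Op 3: GROUND 1: Q1=0; energy lost=0.000
Final charges: Q1=0.00, Q2=11.67, Q3=2.33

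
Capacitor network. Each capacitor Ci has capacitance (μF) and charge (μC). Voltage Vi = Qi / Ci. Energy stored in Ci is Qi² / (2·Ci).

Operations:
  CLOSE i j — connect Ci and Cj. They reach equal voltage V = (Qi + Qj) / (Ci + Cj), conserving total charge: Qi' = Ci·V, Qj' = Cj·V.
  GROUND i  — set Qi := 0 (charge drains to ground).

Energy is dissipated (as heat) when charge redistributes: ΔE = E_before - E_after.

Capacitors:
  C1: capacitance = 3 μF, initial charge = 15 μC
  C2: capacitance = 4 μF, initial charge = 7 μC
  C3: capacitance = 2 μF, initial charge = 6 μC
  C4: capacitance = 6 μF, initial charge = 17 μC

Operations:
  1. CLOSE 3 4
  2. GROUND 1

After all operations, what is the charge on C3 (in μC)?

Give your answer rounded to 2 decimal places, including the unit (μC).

Initial: C1(3μF, Q=15μC, V=5.00V), C2(4μF, Q=7μC, V=1.75V), C3(2μF, Q=6μC, V=3.00V), C4(6μF, Q=17μC, V=2.83V)
Op 1: CLOSE 3-4: Q_total=23.00, C_total=8.00, V=2.88; Q3=5.75, Q4=17.25; dissipated=0.021
Op 2: GROUND 1: Q1=0; energy lost=37.500
Final charges: Q1=0.00, Q2=7.00, Q3=5.75, Q4=17.25

Answer: 5.75 μC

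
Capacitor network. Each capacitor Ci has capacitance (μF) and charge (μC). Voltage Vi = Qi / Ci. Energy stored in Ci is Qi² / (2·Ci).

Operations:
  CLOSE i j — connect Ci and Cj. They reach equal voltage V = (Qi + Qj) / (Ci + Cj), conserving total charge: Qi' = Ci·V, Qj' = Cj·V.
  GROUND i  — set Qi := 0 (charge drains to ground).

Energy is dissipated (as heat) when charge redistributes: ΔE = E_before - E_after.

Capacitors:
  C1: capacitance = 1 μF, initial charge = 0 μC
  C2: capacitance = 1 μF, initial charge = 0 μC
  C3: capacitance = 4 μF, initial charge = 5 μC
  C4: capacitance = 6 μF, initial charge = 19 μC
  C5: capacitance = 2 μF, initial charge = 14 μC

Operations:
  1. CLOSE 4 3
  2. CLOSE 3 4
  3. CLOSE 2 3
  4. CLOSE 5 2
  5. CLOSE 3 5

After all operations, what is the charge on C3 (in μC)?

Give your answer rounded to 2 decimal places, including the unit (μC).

Answer: 12.20 μC

Derivation:
Initial: C1(1μF, Q=0μC, V=0.00V), C2(1μF, Q=0μC, V=0.00V), C3(4μF, Q=5μC, V=1.25V), C4(6μF, Q=19μC, V=3.17V), C5(2μF, Q=14μC, V=7.00V)
Op 1: CLOSE 4-3: Q_total=24.00, C_total=10.00, V=2.40; Q4=14.40, Q3=9.60; dissipated=4.408
Op 2: CLOSE 3-4: Q_total=24.00, C_total=10.00, V=2.40; Q3=9.60, Q4=14.40; dissipated=0.000
Op 3: CLOSE 2-3: Q_total=9.60, C_total=5.00, V=1.92; Q2=1.92, Q3=7.68; dissipated=2.304
Op 4: CLOSE 5-2: Q_total=15.92, C_total=3.00, V=5.31; Q5=10.61, Q2=5.31; dissipated=8.602
Op 5: CLOSE 3-5: Q_total=18.29, C_total=6.00, V=3.05; Q3=12.20, Q5=6.10; dissipated=7.646
Final charges: Q1=0.00, Q2=5.31, Q3=12.20, Q4=14.40, Q5=6.10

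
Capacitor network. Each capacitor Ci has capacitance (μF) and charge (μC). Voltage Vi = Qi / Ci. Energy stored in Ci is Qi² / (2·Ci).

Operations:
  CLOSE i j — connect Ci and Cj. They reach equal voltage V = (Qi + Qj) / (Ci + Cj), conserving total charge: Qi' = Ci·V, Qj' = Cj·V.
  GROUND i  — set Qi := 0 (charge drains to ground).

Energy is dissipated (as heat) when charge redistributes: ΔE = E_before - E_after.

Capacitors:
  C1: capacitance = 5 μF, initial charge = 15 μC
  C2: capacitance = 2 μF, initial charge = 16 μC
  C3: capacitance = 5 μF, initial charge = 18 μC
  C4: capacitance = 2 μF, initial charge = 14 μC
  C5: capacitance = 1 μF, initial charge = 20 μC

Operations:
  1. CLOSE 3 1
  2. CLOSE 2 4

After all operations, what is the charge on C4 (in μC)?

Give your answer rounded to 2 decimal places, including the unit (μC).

Answer: 15.00 μC

Derivation:
Initial: C1(5μF, Q=15μC, V=3.00V), C2(2μF, Q=16μC, V=8.00V), C3(5μF, Q=18μC, V=3.60V), C4(2μF, Q=14μC, V=7.00V), C5(1μF, Q=20μC, V=20.00V)
Op 1: CLOSE 3-1: Q_total=33.00, C_total=10.00, V=3.30; Q3=16.50, Q1=16.50; dissipated=0.450
Op 2: CLOSE 2-4: Q_total=30.00, C_total=4.00, V=7.50; Q2=15.00, Q4=15.00; dissipated=0.500
Final charges: Q1=16.50, Q2=15.00, Q3=16.50, Q4=15.00, Q5=20.00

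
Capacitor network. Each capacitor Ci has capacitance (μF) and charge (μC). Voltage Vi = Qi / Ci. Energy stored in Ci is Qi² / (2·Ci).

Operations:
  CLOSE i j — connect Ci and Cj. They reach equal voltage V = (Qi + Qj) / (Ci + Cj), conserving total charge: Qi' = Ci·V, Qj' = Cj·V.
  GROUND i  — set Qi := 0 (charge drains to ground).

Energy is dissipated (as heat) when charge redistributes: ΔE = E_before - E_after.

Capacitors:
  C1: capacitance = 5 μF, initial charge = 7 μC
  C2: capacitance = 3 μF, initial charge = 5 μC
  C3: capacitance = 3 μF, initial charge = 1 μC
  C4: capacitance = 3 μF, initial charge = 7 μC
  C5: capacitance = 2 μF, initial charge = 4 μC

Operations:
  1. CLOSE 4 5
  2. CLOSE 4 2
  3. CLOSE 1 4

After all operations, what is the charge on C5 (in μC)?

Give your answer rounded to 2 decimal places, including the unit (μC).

Initial: C1(5μF, Q=7μC, V=1.40V), C2(3μF, Q=5μC, V=1.67V), C3(3μF, Q=1μC, V=0.33V), C4(3μF, Q=7μC, V=2.33V), C5(2μF, Q=4μC, V=2.00V)
Op 1: CLOSE 4-5: Q_total=11.00, C_total=5.00, V=2.20; Q4=6.60, Q5=4.40; dissipated=0.067
Op 2: CLOSE 4-2: Q_total=11.60, C_total=6.00, V=1.93; Q4=5.80, Q2=5.80; dissipated=0.213
Op 3: CLOSE 1-4: Q_total=12.80, C_total=8.00, V=1.60; Q1=8.00, Q4=4.80; dissipated=0.267
Final charges: Q1=8.00, Q2=5.80, Q3=1.00, Q4=4.80, Q5=4.40

Answer: 4.40 μC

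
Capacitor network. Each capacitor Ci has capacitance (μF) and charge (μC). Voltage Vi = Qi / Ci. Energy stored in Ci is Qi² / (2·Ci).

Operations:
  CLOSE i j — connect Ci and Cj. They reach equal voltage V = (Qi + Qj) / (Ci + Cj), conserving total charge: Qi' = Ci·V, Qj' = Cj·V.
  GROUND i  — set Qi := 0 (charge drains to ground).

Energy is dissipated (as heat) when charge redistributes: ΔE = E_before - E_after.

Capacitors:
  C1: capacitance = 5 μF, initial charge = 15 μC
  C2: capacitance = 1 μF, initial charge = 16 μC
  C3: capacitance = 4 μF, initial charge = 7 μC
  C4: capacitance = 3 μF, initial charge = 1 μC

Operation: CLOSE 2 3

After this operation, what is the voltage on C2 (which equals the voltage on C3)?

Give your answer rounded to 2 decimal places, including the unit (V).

Answer: 4.60 V

Derivation:
Initial: C1(5μF, Q=15μC, V=3.00V), C2(1μF, Q=16μC, V=16.00V), C3(4μF, Q=7μC, V=1.75V), C4(3μF, Q=1μC, V=0.33V)
Op 1: CLOSE 2-3: Q_total=23.00, C_total=5.00, V=4.60; Q2=4.60, Q3=18.40; dissipated=81.225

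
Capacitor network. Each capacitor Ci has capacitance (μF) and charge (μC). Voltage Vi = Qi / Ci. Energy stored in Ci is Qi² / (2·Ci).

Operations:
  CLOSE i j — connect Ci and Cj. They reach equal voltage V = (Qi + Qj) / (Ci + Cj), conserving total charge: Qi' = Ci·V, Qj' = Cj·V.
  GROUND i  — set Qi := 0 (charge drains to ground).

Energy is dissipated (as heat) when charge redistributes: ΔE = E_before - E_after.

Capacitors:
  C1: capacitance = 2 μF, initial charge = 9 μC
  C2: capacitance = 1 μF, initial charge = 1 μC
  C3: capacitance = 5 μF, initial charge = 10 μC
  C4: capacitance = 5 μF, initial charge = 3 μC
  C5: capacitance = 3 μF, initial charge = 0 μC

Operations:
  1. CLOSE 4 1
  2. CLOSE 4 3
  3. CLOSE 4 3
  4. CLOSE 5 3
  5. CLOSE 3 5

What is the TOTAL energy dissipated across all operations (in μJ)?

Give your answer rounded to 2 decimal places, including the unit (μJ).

Answer: 14.20 μJ

Derivation:
Initial: C1(2μF, Q=9μC, V=4.50V), C2(1μF, Q=1μC, V=1.00V), C3(5μF, Q=10μC, V=2.00V), C4(5μF, Q=3μC, V=0.60V), C5(3μF, Q=0μC, V=0.00V)
Op 1: CLOSE 4-1: Q_total=12.00, C_total=7.00, V=1.71; Q4=8.57, Q1=3.43; dissipated=10.864
Op 2: CLOSE 4-3: Q_total=18.57, C_total=10.00, V=1.86; Q4=9.29, Q3=9.29; dissipated=0.102
Op 3: CLOSE 4-3: Q_total=18.57, C_total=10.00, V=1.86; Q4=9.29, Q3=9.29; dissipated=0.000
Op 4: CLOSE 5-3: Q_total=9.29, C_total=8.00, V=1.16; Q5=3.48, Q3=5.80; dissipated=3.233
Op 5: CLOSE 3-5: Q_total=9.29, C_total=8.00, V=1.16; Q3=5.80, Q5=3.48; dissipated=0.000
Total dissipated: 14.200 μJ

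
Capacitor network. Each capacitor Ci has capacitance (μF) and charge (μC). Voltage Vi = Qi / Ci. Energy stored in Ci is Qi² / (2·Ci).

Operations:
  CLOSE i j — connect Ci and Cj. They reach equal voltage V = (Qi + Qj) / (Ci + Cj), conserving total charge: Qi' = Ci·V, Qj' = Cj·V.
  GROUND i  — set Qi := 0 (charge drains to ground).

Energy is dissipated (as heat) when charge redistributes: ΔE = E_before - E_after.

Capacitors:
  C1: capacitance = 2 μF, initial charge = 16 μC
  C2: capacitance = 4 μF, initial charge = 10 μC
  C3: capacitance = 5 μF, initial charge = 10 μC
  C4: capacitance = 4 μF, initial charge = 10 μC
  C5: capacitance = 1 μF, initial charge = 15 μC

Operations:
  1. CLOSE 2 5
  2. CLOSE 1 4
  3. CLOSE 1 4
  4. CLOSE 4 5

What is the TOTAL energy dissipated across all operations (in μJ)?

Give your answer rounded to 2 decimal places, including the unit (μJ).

Answer: 82.84 μJ

Derivation:
Initial: C1(2μF, Q=16μC, V=8.00V), C2(4μF, Q=10μC, V=2.50V), C3(5μF, Q=10μC, V=2.00V), C4(4μF, Q=10μC, V=2.50V), C5(1μF, Q=15μC, V=15.00V)
Op 1: CLOSE 2-5: Q_total=25.00, C_total=5.00, V=5.00; Q2=20.00, Q5=5.00; dissipated=62.500
Op 2: CLOSE 1-4: Q_total=26.00, C_total=6.00, V=4.33; Q1=8.67, Q4=17.33; dissipated=20.167
Op 3: CLOSE 1-4: Q_total=26.00, C_total=6.00, V=4.33; Q1=8.67, Q4=17.33; dissipated=0.000
Op 4: CLOSE 4-5: Q_total=22.33, C_total=5.00, V=4.47; Q4=17.87, Q5=4.47; dissipated=0.178
Total dissipated: 82.844 μJ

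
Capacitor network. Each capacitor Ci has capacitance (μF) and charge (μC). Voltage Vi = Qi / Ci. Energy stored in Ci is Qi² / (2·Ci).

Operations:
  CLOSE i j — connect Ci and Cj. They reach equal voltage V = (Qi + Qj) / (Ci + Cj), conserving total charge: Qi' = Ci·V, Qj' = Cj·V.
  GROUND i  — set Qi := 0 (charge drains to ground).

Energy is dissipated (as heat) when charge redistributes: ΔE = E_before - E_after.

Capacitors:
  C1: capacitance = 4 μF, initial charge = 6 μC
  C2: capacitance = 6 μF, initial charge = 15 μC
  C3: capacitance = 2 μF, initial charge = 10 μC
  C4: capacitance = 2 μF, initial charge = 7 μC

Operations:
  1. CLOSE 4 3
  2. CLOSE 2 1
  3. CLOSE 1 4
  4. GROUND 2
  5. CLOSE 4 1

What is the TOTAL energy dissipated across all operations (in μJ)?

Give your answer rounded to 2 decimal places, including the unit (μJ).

Answer: 18.64 μJ

Derivation:
Initial: C1(4μF, Q=6μC, V=1.50V), C2(6μF, Q=15μC, V=2.50V), C3(2μF, Q=10μC, V=5.00V), C4(2μF, Q=7μC, V=3.50V)
Op 1: CLOSE 4-3: Q_total=17.00, C_total=4.00, V=4.25; Q4=8.50, Q3=8.50; dissipated=1.125
Op 2: CLOSE 2-1: Q_total=21.00, C_total=10.00, V=2.10; Q2=12.60, Q1=8.40; dissipated=1.200
Op 3: CLOSE 1-4: Q_total=16.90, C_total=6.00, V=2.82; Q1=11.27, Q4=5.63; dissipated=3.082
Op 4: GROUND 2: Q2=0; energy lost=13.230
Op 5: CLOSE 4-1: Q_total=16.90, C_total=6.00, V=2.82; Q4=5.63, Q1=11.27; dissipated=0.000
Total dissipated: 18.637 μJ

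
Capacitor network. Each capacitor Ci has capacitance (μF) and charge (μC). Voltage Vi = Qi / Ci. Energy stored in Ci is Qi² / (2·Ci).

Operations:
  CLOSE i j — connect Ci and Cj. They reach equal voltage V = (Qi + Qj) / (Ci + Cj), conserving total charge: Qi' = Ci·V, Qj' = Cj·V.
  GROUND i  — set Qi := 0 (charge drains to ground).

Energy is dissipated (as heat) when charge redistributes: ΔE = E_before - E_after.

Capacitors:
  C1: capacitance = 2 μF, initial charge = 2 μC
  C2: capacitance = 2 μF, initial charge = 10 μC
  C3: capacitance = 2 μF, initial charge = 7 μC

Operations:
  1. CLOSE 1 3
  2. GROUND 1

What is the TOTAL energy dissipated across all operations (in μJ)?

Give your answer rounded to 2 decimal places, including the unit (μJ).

Answer: 8.19 μJ

Derivation:
Initial: C1(2μF, Q=2μC, V=1.00V), C2(2μF, Q=10μC, V=5.00V), C3(2μF, Q=7μC, V=3.50V)
Op 1: CLOSE 1-3: Q_total=9.00, C_total=4.00, V=2.25; Q1=4.50, Q3=4.50; dissipated=3.125
Op 2: GROUND 1: Q1=0; energy lost=5.062
Total dissipated: 8.188 μJ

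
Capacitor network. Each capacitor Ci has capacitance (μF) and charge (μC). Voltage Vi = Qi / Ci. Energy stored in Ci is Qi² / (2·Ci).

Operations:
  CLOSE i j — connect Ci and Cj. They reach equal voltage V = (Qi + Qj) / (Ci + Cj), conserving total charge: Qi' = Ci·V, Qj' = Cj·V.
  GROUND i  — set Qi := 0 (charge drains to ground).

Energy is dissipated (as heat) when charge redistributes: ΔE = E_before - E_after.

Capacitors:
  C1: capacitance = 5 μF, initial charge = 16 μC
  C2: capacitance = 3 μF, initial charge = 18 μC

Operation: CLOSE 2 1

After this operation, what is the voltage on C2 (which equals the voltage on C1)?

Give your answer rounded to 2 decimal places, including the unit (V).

Answer: 4.25 V

Derivation:
Initial: C1(5μF, Q=16μC, V=3.20V), C2(3μF, Q=18μC, V=6.00V)
Op 1: CLOSE 2-1: Q_total=34.00, C_total=8.00, V=4.25; Q2=12.75, Q1=21.25; dissipated=7.350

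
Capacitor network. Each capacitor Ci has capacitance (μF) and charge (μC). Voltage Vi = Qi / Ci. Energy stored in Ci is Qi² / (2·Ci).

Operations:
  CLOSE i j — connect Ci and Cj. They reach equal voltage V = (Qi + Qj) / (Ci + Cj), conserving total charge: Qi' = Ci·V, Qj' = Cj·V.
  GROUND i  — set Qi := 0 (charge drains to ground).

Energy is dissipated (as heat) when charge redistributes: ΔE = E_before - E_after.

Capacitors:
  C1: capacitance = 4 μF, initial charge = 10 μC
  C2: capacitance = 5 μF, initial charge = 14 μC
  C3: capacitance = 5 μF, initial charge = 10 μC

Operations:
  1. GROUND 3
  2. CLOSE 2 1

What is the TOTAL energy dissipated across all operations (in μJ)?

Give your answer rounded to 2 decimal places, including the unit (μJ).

Answer: 10.10 μJ

Derivation:
Initial: C1(4μF, Q=10μC, V=2.50V), C2(5μF, Q=14μC, V=2.80V), C3(5μF, Q=10μC, V=2.00V)
Op 1: GROUND 3: Q3=0; energy lost=10.000
Op 2: CLOSE 2-1: Q_total=24.00, C_total=9.00, V=2.67; Q2=13.33, Q1=10.67; dissipated=0.100
Total dissipated: 10.100 μJ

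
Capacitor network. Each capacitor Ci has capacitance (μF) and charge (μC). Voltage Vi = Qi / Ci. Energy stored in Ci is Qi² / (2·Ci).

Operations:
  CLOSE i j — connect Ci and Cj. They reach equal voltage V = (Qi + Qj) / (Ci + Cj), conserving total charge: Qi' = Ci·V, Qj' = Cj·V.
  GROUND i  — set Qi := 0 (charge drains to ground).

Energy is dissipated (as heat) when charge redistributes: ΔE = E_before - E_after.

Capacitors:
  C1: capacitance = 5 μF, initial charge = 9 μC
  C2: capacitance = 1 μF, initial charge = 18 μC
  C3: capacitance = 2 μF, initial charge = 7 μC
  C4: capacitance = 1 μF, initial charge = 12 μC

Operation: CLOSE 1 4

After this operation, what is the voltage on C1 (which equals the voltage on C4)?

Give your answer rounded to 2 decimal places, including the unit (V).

Initial: C1(5μF, Q=9μC, V=1.80V), C2(1μF, Q=18μC, V=18.00V), C3(2μF, Q=7μC, V=3.50V), C4(1μF, Q=12μC, V=12.00V)
Op 1: CLOSE 1-4: Q_total=21.00, C_total=6.00, V=3.50; Q1=17.50, Q4=3.50; dissipated=43.350

Answer: 3.50 V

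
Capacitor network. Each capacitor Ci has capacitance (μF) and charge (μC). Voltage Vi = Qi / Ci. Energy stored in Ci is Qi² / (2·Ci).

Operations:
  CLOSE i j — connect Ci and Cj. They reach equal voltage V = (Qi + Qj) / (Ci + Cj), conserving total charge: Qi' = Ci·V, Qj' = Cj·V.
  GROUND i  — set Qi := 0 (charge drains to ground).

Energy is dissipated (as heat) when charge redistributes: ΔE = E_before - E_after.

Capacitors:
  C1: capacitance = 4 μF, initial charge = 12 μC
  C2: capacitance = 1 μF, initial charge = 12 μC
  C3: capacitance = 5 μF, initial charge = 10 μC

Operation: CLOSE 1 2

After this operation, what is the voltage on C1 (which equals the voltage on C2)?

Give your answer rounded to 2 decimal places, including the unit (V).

Answer: 4.80 V

Derivation:
Initial: C1(4μF, Q=12μC, V=3.00V), C2(1μF, Q=12μC, V=12.00V), C3(5μF, Q=10μC, V=2.00V)
Op 1: CLOSE 1-2: Q_total=24.00, C_total=5.00, V=4.80; Q1=19.20, Q2=4.80; dissipated=32.400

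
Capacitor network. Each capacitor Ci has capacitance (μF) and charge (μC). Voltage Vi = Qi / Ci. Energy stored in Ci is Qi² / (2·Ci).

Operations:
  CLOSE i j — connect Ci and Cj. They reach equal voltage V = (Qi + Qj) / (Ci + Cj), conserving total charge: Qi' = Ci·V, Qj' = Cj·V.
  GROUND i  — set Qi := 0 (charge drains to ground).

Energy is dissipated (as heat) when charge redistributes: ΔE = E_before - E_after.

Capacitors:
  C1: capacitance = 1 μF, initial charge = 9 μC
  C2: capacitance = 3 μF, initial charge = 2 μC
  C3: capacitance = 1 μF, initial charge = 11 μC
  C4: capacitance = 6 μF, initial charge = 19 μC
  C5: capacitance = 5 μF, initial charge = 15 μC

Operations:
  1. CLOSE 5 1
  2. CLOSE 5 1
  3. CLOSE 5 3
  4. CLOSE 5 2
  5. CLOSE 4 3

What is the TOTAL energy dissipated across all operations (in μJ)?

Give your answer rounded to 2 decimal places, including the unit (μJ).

Answer: 56.12 μJ

Derivation:
Initial: C1(1μF, Q=9μC, V=9.00V), C2(3μF, Q=2μC, V=0.67V), C3(1μF, Q=11μC, V=11.00V), C4(6μF, Q=19μC, V=3.17V), C5(5μF, Q=15μC, V=3.00V)
Op 1: CLOSE 5-1: Q_total=24.00, C_total=6.00, V=4.00; Q5=20.00, Q1=4.00; dissipated=15.000
Op 2: CLOSE 5-1: Q_total=24.00, C_total=6.00, V=4.00; Q5=20.00, Q1=4.00; dissipated=0.000
Op 3: CLOSE 5-3: Q_total=31.00, C_total=6.00, V=5.17; Q5=25.83, Q3=5.17; dissipated=20.417
Op 4: CLOSE 5-2: Q_total=27.83, C_total=8.00, V=3.48; Q5=17.40, Q2=10.44; dissipated=18.984
Op 5: CLOSE 4-3: Q_total=24.17, C_total=7.00, V=3.45; Q4=20.71, Q3=3.45; dissipated=1.714
Total dissipated: 56.115 μJ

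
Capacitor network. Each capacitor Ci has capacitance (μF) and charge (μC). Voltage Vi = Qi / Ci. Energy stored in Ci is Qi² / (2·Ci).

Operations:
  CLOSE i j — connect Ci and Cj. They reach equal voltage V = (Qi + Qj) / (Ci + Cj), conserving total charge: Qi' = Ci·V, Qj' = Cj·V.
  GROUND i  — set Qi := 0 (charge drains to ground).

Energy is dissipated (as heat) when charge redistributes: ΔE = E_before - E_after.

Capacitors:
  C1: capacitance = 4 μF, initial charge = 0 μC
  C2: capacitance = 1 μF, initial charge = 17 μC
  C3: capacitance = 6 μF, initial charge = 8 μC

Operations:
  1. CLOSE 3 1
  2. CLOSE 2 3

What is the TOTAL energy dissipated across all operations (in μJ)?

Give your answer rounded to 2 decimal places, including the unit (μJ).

Initial: C1(4μF, Q=0μC, V=0.00V), C2(1μF, Q=17μC, V=17.00V), C3(6μF, Q=8μC, V=1.33V)
Op 1: CLOSE 3-1: Q_total=8.00, C_total=10.00, V=0.80; Q3=4.80, Q1=3.20; dissipated=2.133
Op 2: CLOSE 2-3: Q_total=21.80, C_total=7.00, V=3.11; Q2=3.11, Q3=18.69; dissipated=112.474
Total dissipated: 114.608 μJ

Answer: 114.61 μJ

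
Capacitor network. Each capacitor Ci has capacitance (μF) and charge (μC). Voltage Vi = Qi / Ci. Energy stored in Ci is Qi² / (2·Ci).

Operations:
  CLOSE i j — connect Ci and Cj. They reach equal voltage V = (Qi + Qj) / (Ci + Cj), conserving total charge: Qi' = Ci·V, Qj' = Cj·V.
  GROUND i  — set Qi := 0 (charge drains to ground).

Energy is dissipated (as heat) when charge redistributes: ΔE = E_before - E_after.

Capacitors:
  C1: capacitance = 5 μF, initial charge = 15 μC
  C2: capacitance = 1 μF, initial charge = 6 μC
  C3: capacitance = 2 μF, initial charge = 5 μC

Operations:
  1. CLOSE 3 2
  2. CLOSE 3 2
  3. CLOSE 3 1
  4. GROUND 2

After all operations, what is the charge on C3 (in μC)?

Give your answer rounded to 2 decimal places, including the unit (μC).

Initial: C1(5μF, Q=15μC, V=3.00V), C2(1μF, Q=6μC, V=6.00V), C3(2μF, Q=5μC, V=2.50V)
Op 1: CLOSE 3-2: Q_total=11.00, C_total=3.00, V=3.67; Q3=7.33, Q2=3.67; dissipated=4.083
Op 2: CLOSE 3-2: Q_total=11.00, C_total=3.00, V=3.67; Q3=7.33, Q2=3.67; dissipated=0.000
Op 3: CLOSE 3-1: Q_total=22.33, C_total=7.00, V=3.19; Q3=6.38, Q1=15.95; dissipated=0.317
Op 4: GROUND 2: Q2=0; energy lost=6.722
Final charges: Q1=15.95, Q2=0.00, Q3=6.38

Answer: 6.38 μC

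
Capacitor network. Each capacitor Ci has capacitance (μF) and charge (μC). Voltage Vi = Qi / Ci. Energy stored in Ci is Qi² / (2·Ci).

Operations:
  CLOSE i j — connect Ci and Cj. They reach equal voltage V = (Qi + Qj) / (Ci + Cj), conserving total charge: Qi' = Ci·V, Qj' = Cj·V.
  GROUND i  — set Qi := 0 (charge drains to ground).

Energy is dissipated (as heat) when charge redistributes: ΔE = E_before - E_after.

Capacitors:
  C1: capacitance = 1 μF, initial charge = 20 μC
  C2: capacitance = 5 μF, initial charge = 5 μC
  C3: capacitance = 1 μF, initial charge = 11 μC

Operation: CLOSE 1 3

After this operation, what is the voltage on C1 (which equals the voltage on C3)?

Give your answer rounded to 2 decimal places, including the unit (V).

Answer: 15.50 V

Derivation:
Initial: C1(1μF, Q=20μC, V=20.00V), C2(5μF, Q=5μC, V=1.00V), C3(1μF, Q=11μC, V=11.00V)
Op 1: CLOSE 1-3: Q_total=31.00, C_total=2.00, V=15.50; Q1=15.50, Q3=15.50; dissipated=20.250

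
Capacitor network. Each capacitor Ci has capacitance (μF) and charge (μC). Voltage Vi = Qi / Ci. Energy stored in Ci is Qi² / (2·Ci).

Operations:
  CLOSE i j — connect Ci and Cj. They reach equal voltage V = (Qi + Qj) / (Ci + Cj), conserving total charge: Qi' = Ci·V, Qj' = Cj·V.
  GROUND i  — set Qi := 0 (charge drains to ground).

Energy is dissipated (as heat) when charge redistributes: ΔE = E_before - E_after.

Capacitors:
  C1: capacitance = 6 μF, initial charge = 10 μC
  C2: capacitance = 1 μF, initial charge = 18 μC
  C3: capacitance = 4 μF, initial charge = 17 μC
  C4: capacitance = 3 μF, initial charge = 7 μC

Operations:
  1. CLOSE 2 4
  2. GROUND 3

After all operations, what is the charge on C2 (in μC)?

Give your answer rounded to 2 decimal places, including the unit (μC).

Initial: C1(6μF, Q=10μC, V=1.67V), C2(1μF, Q=18μC, V=18.00V), C3(4μF, Q=17μC, V=4.25V), C4(3μF, Q=7μC, V=2.33V)
Op 1: CLOSE 2-4: Q_total=25.00, C_total=4.00, V=6.25; Q2=6.25, Q4=18.75; dissipated=92.042
Op 2: GROUND 3: Q3=0; energy lost=36.125
Final charges: Q1=10.00, Q2=6.25, Q3=0.00, Q4=18.75

Answer: 6.25 μC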